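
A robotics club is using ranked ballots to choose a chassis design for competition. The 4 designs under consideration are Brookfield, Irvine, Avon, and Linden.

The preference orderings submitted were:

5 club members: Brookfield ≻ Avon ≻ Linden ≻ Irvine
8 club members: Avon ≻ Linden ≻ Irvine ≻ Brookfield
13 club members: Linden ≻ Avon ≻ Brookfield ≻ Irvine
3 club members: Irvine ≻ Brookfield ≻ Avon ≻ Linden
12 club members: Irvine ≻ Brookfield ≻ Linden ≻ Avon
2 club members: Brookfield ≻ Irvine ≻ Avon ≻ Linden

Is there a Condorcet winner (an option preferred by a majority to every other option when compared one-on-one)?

No

Head-to-head results (43 voters total):
Brookfield vs Irvine: Irvine wins 23–20.
Brookfield vs Avon: Brookfield wins 22–21.
Brookfield vs Linden: Brookfield wins 22–21.
Irvine vs Avon: Avon wins 26–17.
Irvine vs Linden: Linden wins 26–17.
Avon vs Linden: Linden wins 25–18.
No candidate beats all others: Brookfield beats Avon beats Irvine beats Brookfield, a majority cycle.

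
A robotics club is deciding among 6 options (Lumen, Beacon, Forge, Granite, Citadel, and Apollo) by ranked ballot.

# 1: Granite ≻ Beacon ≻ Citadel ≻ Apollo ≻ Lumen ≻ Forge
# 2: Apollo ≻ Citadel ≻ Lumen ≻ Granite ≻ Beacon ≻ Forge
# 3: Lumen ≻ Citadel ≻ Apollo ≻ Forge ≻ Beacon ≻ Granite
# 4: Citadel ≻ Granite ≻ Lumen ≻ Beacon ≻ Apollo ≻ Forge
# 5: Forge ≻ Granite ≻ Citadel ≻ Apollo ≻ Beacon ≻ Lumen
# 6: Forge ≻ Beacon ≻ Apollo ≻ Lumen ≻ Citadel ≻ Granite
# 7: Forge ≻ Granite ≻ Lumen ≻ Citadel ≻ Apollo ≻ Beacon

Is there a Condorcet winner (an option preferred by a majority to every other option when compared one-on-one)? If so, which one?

Head-to-head results (7 voters total):
Lumen vs Beacon: Lumen wins 4–3.
Lumen vs Forge: Lumen wins 4–3.
Lumen vs Granite: Granite wins 4–3.
Lumen vs Citadel: Citadel wins 4–3.
Lumen vs Apollo: Apollo wins 4–3.
Beacon vs Forge: Forge wins 4–3.
Beacon vs Granite: Granite wins 5–2.
Beacon vs Citadel: Citadel wins 5–2.
Beacon vs Apollo: Apollo wins 4–3.
Forge vs Granite: Forge wins 4–3.
Forge vs Citadel: Citadel wins 4–3.
Forge vs Apollo: Apollo wins 4–3.
Granite vs Citadel: Citadel wins 4–3.
Granite vs Apollo: Granite wins 4–3.
Citadel vs Apollo: Citadel wins 5–2.
Citadel beats each rival — Lumen (4–3), Beacon (5–2), Forge (4–3), Granite (4–3), Apollo (5–2) — so Citadel is the Condorcet winner.

Citadel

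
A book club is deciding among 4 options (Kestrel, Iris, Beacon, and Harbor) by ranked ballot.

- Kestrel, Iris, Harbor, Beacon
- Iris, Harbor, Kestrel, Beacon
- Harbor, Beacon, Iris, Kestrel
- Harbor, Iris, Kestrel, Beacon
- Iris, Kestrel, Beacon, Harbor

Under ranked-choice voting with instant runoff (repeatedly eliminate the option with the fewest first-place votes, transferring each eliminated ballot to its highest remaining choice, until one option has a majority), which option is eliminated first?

Round 1: Iris 2, Harbor 2, Kestrel 1, Beacon 0. Beacon has the fewest and is eliminated.
Round 2: Iris 2, Harbor 2, Kestrel 1. Kestrel has the fewest and is eliminated.
Round 3: Iris 3, Harbor 2. Iris has a majority.

Beacon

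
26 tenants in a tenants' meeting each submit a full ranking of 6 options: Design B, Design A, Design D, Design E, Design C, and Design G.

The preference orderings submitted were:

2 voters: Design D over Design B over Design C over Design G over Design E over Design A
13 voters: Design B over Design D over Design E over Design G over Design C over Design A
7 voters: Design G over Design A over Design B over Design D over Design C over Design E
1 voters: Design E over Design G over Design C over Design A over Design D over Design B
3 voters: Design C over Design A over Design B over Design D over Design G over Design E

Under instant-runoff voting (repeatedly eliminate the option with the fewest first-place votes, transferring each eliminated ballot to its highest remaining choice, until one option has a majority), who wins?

Round 1: Design B 13, Design G 7, Design C 3, Design D 2, Design E 1, Design A 0. Design A has the fewest and is eliminated.
Round 2: Design B 13, Design G 7, Design C 3, Design D 2, Design E 1. Design E has the fewest and is eliminated.
Round 3: Design B 13, Design G 8, Design C 3, Design D 2. Design D has the fewest and is eliminated.
Round 4: Design B 15, Design G 8, Design C 3. Design B has a majority.

Design B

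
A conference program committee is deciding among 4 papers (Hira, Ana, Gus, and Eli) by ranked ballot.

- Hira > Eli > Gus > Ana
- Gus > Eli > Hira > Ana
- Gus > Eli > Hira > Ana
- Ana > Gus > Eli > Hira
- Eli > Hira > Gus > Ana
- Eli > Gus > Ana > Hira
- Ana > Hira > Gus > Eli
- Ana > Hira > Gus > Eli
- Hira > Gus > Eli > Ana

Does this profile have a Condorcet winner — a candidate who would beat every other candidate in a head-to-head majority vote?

Head-to-head results (9 voters total):
Hira vs Ana: Hira wins 5–4.
Hira vs Gus: Hira wins 5–4.
Hira vs Eli: Eli wins 5–4.
Ana vs Gus: Gus wins 6–3.
Ana vs Eli: Eli wins 6–3.
Gus vs Eli: Gus wins 6–3.
No candidate beats all others: Hira beats Gus beats Eli beats Hira, a majority cycle.

No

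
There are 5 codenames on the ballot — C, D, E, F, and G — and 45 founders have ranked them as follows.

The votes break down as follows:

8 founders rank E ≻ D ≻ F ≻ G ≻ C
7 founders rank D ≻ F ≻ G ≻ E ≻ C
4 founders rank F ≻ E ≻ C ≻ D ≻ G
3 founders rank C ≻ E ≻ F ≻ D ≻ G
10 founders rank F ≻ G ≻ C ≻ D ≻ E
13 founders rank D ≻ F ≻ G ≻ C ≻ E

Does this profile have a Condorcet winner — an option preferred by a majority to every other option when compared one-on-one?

Head-to-head results (45 voters total):
C vs D: D wins 28–17.
C vs E: C wins 26–19.
C vs F: F wins 42–3.
C vs G: G wins 38–7.
D vs E: D wins 30–15.
D vs F: D wins 28–17.
D vs G: D wins 35–10.
E vs F: F wins 34–11.
E vs G: G wins 30–15.
F vs G: F wins 45–0.
D beats each rival — C (28–17), E (30–15), F (28–17), G (35–10) — so D is the Condorcet winner.

Yes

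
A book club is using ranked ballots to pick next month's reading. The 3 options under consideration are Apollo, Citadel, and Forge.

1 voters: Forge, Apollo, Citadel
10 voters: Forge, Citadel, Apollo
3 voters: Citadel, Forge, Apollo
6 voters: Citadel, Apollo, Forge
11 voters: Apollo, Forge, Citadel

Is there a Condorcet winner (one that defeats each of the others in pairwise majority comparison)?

Head-to-head results (31 voters total):
Apollo vs Citadel: Citadel wins 19–12.
Apollo vs Forge: Apollo wins 17–14.
Citadel vs Forge: Forge wins 22–9.
No candidate beats all others: Apollo beats Forge beats Citadel beats Apollo, a majority cycle.

No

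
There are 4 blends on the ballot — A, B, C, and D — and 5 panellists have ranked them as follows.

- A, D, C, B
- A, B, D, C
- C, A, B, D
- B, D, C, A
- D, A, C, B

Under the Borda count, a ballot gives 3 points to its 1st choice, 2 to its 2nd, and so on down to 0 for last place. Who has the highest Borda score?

Borda scores:
  A: 3 + 3 + 2 + 0 + 2 = 10
  B: 0 + 2 + 1 + 3 + 0 = 6
  C: 1 + 0 + 3 + 1 + 1 = 6
  D: 2 + 1 + 0 + 2 + 3 = 8
A has the highest total.

A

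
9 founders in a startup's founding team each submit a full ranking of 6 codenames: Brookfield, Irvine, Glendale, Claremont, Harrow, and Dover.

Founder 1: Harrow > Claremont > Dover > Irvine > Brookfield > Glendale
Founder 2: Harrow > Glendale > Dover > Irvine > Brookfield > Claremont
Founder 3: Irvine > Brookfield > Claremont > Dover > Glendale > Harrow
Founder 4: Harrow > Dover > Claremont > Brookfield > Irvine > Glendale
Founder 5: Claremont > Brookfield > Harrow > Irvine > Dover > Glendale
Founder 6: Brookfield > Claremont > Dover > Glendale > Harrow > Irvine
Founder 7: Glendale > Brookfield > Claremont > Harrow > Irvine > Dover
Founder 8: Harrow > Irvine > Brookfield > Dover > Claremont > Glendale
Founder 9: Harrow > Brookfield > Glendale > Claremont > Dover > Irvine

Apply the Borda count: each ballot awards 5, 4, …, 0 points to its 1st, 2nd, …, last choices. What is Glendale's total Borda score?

Borda scores:
  Brookfield: 1 + 1 + 4 + 2 + 4 + 5 + 4 + 3 + 4 = 28
  Irvine: 2 + 2 + 5 + 1 + 2 + 0 + 1 + 4 + 0 = 17
  Glendale: 0 + 4 + 1 + 0 + 0 + 2 + 5 + 0 + 3 = 15
  Claremont: 4 + 0 + 3 + 3 + 5 + 4 + 3 + 1 + 2 = 25
  Harrow: 5 + 5 + 0 + 5 + 3 + 1 + 2 + 5 + 5 = 31
  Dover: 3 + 3 + 2 + 4 + 1 + 3 + 0 + 2 + 1 = 19

15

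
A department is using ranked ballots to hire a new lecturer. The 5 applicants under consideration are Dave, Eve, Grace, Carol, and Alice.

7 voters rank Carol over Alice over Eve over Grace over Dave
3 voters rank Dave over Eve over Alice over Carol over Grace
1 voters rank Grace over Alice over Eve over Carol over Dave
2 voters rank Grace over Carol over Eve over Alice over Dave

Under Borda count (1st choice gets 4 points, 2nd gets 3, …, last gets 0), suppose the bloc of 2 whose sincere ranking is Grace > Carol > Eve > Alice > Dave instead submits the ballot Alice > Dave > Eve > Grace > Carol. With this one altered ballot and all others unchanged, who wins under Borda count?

Alice

Borda totals with the altered ballot: Dave 18, Eve 29, Grace 13, Carol 32, Alice 38.
The switch changes the winner from Carol to Alice.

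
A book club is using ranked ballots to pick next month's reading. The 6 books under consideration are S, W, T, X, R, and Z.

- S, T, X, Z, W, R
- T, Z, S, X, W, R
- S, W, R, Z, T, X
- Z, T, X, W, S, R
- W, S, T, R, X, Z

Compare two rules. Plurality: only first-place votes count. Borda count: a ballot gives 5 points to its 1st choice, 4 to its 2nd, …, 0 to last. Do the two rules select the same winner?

Plurality first-place counts: S 2, W 1, T 1, X 0, R 0, Z 1 → S.
Borda totals: S 18, W 13, T 17, X 9, R 5, Z 13 → S.
The two rules agree on S.

Yes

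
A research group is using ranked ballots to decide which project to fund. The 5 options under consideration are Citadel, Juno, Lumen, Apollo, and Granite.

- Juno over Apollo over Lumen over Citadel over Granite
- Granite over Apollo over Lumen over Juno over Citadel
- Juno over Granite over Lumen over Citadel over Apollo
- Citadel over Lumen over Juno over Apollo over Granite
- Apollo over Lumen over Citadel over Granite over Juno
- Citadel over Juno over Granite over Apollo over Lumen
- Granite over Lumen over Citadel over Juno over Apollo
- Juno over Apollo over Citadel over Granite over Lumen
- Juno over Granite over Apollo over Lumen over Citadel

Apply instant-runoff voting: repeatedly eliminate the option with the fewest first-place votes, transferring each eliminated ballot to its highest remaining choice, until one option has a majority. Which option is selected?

Round 1: Juno 4, Citadel 2, Granite 2, Apollo 1, Lumen 0. Lumen has the fewest and is eliminated.
Round 2: Juno 4, Citadel 2, Granite 2, Apollo 1. Apollo has the fewest and is eliminated.
Round 3: Juno 4, Citadel 3, Granite 2. Granite has the fewest and is eliminated.
Round 4: Juno 5, Citadel 4. Juno has a majority.

Juno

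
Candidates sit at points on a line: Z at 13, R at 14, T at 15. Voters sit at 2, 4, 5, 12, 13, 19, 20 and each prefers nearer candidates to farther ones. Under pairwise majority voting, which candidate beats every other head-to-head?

With single-peaked preferences on a line, the Condorcet winner is the candidate closest to the median voter.
The median voter (position 12) is closest to Z at 13.
Check: Z vs T — voters closer to Z: 5 of 7.

Z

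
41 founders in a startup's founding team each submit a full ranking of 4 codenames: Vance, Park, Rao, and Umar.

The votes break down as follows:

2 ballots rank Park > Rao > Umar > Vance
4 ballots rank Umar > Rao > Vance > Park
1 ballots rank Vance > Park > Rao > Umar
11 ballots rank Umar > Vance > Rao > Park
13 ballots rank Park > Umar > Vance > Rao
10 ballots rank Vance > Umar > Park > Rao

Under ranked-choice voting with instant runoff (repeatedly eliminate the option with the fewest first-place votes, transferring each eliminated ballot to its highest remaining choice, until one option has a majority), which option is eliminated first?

Round 1: Park 15, Umar 15, Vance 11, Rao 0. Rao has the fewest and is eliminated.
Round 2: Park 15, Umar 15, Vance 11. Vance has the fewest and is eliminated.
Round 3: Umar 25, Park 16. Umar has a majority.

Rao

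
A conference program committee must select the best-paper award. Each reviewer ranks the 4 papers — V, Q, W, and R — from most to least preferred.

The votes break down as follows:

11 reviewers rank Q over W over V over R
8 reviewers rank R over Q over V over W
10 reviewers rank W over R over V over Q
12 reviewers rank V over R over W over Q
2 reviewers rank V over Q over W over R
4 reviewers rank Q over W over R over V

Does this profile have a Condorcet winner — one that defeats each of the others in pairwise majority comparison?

No

Head-to-head results (47 voters total):
V vs Q: V wins 24–23.
V vs W: W wins 25–22.
V vs R: V wins 25–22.
Q vs W: Q wins 25–22.
Q vs R: R wins 30–17.
W vs R: W wins 27–20.
No candidate beats all others: V beats Q beats W beats V, a majority cycle.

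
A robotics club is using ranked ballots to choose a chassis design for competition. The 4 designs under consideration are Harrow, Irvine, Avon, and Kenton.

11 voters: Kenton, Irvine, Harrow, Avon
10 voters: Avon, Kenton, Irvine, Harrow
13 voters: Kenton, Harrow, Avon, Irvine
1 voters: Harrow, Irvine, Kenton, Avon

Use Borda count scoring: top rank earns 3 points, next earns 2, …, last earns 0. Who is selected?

Kenton

Borda scores:
  Harrow: 11·1 + 10·0 + 13·2 + 3 = 40
  Irvine: 11·2 + 10·1 + 13·0 + 2 = 34
  Avon: 11·0 + 10·3 + 13·1 + 0 = 43
  Kenton: 11·3 + 10·2 + 13·3 + 1 = 93
Kenton has the highest total.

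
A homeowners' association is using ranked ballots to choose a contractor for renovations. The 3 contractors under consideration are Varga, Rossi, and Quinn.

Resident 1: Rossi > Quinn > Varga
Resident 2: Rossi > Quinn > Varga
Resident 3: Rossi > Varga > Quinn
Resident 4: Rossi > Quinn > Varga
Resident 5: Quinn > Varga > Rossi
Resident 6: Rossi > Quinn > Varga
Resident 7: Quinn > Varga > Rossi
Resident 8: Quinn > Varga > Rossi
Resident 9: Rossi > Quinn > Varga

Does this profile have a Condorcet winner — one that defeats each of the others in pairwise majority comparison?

Yes

Head-to-head results (9 voters total):
Varga vs Rossi: Rossi wins 6–3.
Varga vs Quinn: Quinn wins 8–1.
Rossi vs Quinn: Rossi wins 6–3.
Rossi beats each rival — Varga (6–3), Quinn (6–3) — so Rossi is the Condorcet winner.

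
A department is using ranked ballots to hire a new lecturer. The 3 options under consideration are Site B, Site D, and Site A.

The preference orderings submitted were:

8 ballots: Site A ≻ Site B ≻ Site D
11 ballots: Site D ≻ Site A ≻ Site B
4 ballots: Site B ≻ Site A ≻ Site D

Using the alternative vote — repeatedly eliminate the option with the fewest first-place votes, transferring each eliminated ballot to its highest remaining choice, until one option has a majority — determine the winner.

Round 1: Site D 11, Site A 8, Site B 4. Site B has the fewest and is eliminated.
Round 2: Site A 12, Site D 11. Site A has a majority.

Site A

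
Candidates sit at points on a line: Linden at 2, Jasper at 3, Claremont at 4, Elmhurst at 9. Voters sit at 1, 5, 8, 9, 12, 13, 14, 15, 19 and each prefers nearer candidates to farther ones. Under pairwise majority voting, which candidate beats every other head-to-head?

With single-peaked preferences on a line, the Condorcet winner is the candidate closest to the median voter.
The median voter (position 12) is closest to Elmhurst at 9.
Check: Elmhurst vs Linden — voters closer to Elmhurst: 7 of 9.

Elmhurst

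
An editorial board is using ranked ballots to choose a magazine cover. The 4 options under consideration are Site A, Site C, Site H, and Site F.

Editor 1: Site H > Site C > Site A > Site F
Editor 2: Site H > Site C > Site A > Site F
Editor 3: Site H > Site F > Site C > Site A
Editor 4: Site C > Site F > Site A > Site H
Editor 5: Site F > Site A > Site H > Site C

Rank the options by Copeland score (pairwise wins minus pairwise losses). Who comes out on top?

Pairwise results:
  Site A vs Site C: Site C wins 4–1.
  Site A vs Site H: Site H wins 3–2.
  Site A vs Site F: Site F wins 3–2.
  Site C vs Site H: Site H wins 4–1.
  Site C vs Site F: Site C wins 3–2.
  Site H vs Site F: Site H wins 3–2.
Copeland scores (wins − losses):
  Site A: 0 − 3 = -3
  Site C: 2 − 1 = 1
  Site H: 3 − 0 = 3
  Site F: 1 − 2 = -1
Site H has the best Copeland score.

Site H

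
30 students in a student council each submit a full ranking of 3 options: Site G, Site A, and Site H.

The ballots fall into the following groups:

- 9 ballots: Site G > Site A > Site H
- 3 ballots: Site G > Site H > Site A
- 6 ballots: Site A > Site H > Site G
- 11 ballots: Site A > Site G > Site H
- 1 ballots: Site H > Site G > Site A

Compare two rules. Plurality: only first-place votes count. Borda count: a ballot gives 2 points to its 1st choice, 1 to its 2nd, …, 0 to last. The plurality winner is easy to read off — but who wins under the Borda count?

Plurality first-place counts: Site G 12, Site A 17, Site H 1 → Site A.
Borda totals: Site G 36, Site A 43, Site H 11 → Site A.

Site A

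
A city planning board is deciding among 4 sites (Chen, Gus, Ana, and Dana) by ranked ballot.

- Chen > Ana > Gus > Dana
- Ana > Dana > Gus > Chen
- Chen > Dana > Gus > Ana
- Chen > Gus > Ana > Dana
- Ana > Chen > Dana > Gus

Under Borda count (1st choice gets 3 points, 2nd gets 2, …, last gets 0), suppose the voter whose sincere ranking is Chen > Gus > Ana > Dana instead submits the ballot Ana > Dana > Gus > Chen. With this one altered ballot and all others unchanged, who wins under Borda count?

Ana

Borda totals with the altered ballot: Chen 8, Gus 4, Ana 11, Dana 7.
The switch changes the winner from Chen to Ana.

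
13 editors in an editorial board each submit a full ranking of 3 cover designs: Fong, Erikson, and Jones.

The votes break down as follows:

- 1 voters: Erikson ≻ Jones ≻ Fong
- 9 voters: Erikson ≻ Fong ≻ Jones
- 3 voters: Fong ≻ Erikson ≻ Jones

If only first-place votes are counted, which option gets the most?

First-place vote totals:
  Fong: 3
  Erikson: 10
  Jones: 0
Erikson has the most first-place votes.

Erikson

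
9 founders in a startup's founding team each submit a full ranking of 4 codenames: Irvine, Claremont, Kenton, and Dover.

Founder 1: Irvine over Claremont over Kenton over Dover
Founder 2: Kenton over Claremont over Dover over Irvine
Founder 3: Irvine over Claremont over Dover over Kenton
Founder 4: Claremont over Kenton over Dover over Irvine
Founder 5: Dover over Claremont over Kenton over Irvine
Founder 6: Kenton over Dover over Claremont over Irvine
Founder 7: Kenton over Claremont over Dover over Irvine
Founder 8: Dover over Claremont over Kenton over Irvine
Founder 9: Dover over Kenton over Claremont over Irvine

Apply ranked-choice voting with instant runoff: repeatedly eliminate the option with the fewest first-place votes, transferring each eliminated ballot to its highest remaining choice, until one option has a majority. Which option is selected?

Round 1: Kenton 3, Dover 3, Irvine 2, Claremont 1. Claremont has the fewest and is eliminated.
Round 2: Kenton 4, Dover 3, Irvine 2. Irvine has the fewest and is eliminated.
Round 3: Kenton 5, Dover 4. Kenton has a majority.

Kenton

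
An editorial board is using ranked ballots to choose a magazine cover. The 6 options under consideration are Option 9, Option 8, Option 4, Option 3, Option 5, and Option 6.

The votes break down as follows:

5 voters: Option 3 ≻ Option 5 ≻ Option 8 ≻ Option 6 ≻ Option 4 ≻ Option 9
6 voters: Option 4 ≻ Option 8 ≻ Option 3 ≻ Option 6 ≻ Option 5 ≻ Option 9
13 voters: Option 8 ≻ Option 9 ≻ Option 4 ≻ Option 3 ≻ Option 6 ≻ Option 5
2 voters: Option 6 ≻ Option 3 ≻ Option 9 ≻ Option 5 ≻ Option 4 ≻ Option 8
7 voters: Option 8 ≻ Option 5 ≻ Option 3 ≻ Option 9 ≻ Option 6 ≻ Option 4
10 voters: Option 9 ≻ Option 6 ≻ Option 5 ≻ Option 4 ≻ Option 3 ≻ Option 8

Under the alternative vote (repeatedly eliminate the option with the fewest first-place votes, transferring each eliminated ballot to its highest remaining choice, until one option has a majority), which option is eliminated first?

Option 5

Round 1: Option 8 20, Option 9 10, Option 4 6, Option 3 5, Option 6 2, Option 5 0. Option 5 has the fewest and is eliminated.
Round 2: Option 8 20, Option 9 10, Option 4 6, Option 3 5, Option 6 2. Option 6 has the fewest and is eliminated.
Round 3: Option 8 20, Option 9 10, Option 3 7, Option 4 6. Option 4 has the fewest and is eliminated.
Round 4: Option 8 26, Option 9 10, Option 3 7. Option 8 has a majority.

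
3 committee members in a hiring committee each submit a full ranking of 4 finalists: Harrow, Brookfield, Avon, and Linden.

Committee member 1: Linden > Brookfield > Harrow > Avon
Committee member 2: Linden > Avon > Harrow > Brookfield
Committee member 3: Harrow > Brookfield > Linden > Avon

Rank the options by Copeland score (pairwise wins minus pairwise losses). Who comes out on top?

Pairwise results:
  Harrow vs Brookfield: Harrow wins 2–1.
  Harrow vs Avon: Harrow wins 2–1.
  Harrow vs Linden: Linden wins 2–1.
  Brookfield vs Avon: Brookfield wins 2–1.
  Brookfield vs Linden: Linden wins 2–1.
  Avon vs Linden: Linden wins 3–0.
Copeland scores (wins − losses):
  Harrow: 2 − 1 = 1
  Brookfield: 1 − 2 = -1
  Avon: 0 − 3 = -3
  Linden: 3 − 0 = 3
Linden has the best Copeland score.

Linden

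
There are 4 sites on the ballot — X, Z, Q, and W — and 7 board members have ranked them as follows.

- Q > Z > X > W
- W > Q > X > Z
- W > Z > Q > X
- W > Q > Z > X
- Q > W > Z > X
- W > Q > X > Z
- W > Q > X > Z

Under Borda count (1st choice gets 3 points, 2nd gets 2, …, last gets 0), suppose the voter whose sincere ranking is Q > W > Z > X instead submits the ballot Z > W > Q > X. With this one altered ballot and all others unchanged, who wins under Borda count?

Borda totals with the altered ballot: X 4, Z 8, Q 13, W 17.
The winner is unchanged: still W.

W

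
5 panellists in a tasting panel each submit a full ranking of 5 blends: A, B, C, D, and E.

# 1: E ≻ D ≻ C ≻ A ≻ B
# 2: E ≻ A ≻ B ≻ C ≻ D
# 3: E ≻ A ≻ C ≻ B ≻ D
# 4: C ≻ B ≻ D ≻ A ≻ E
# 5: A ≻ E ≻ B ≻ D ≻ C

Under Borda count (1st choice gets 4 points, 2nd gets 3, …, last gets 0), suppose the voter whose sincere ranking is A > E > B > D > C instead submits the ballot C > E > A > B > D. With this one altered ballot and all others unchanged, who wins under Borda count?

Borda totals with the altered ballot: A 10, B 7, C 13, D 5, E 15.
The winner is unchanged: still E.

E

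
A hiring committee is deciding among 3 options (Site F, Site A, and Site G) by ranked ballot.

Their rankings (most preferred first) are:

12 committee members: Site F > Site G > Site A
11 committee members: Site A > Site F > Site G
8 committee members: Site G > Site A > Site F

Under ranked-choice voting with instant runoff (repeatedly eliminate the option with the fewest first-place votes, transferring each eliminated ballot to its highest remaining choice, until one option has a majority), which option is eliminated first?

Site G

Round 1: Site F 12, Site A 11, Site G 8. Site G has the fewest and is eliminated.
Round 2: Site A 19, Site F 12. Site A has a majority.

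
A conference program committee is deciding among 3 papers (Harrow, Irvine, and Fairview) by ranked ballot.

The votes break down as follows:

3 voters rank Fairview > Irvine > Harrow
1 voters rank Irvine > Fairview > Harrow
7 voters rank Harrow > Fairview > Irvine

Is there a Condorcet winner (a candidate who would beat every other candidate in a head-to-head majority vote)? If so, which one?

Harrow

Head-to-head results (11 voters total):
Harrow vs Irvine: Harrow wins 7–4.
Harrow vs Fairview: Harrow wins 7–4.
Irvine vs Fairview: Fairview wins 10–1.
Harrow beats each rival — Irvine (7–4), Fairview (7–4) — so Harrow is the Condorcet winner.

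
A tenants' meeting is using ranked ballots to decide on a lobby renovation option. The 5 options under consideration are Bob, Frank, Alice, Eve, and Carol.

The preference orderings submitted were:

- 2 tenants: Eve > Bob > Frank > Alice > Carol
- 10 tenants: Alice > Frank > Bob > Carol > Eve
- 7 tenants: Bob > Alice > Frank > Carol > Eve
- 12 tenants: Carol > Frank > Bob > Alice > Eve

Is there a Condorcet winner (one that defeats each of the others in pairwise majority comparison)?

No

Head-to-head results (31 voters total):
Bob vs Frank: Frank wins 22–9.
Bob vs Alice: Bob wins 21–10.
Bob vs Eve: Bob wins 29–2.
Bob vs Carol: Bob wins 19–12.
Frank vs Alice: Alice wins 17–14.
Frank vs Eve: Frank wins 29–2.
Frank vs Carol: Frank wins 19–12.
Alice vs Eve: Alice wins 29–2.
Alice vs Carol: Alice wins 19–12.
Eve vs Carol: Carol wins 29–2.
No candidate beats all others: Bob beats Alice beats Frank beats Bob, a majority cycle.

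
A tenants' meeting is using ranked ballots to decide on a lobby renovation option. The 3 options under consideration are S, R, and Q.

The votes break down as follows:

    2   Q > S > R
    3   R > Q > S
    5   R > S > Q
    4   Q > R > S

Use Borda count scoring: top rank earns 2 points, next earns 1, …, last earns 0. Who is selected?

R

Borda scores:
  S: 2·1 + 3·0 + 5·1 + 4·0 = 7
  R: 2·0 + 3·2 + 5·2 + 4·1 = 20
  Q: 2·2 + 3·1 + 5·0 + 4·2 = 15
R has the highest total.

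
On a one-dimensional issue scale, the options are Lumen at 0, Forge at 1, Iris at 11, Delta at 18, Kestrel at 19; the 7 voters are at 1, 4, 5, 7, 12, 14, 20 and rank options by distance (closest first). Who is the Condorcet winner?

With single-peaked preferences on a line, the Condorcet winner is the candidate closest to the median voter.
The median voter (position 7) is closest to Iris at 11.
Check: Iris vs Forge — voters closer to Iris: 4 of 7.

Iris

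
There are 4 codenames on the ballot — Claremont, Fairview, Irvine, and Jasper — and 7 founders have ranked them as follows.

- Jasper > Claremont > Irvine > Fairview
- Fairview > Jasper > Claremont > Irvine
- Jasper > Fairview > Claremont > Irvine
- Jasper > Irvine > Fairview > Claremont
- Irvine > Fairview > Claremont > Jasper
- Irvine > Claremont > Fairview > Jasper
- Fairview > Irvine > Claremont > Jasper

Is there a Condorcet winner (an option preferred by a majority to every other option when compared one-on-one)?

No

Head-to-head results (7 voters total):
Claremont vs Fairview: Fairview wins 5–2.
Claremont vs Irvine: Irvine wins 4–3.
Claremont vs Jasper: Jasper wins 4–3.
Fairview vs Irvine: Irvine wins 4–3.
Fairview vs Jasper: Fairview wins 4–3.
Irvine vs Jasper: Jasper wins 4–3.
No candidate beats all others: Fairview beats Jasper beats Irvine beats Fairview, a majority cycle.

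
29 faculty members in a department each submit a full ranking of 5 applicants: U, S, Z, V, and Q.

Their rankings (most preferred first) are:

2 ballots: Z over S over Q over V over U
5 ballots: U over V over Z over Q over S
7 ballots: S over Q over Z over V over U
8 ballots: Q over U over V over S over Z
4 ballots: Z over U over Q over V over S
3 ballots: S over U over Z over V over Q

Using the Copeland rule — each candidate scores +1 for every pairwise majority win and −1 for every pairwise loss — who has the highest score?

Pairwise results:
  U vs S: U wins 17–12.
  U vs Z: U wins 16–13.
  U vs V: U wins 20–9.
  U vs Q: Q wins 17–12.
  S vs Z: S wins 18–11.
  S vs V: V wins 17–12.
  S vs Q: Q wins 17–12.
  Z vs V: Z wins 16–13.
  Z vs Q: Q wins 15–14.
  V vs Q: Q wins 21–8.
Copeland scores (wins − losses):
  U: 3 − 1 = 2
  S: 1 − 3 = -2
  Z: 1 − 3 = -2
  V: 1 − 3 = -2
  Q: 4 − 0 = 4
Q has the best Copeland score.

Q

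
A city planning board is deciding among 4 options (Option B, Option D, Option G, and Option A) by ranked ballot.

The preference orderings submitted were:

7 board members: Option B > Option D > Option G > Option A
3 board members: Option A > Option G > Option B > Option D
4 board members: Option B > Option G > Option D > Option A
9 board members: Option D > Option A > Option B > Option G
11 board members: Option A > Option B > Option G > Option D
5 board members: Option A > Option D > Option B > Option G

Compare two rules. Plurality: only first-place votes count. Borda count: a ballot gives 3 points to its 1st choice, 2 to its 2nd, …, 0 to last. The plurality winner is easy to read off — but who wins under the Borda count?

Option A

Plurality first-place counts: Option B 11, Option D 9, Option G 0, Option A 19 → Option A.
Borda totals: Option B 72, Option D 55, Option G 32, Option A 75 → Option A.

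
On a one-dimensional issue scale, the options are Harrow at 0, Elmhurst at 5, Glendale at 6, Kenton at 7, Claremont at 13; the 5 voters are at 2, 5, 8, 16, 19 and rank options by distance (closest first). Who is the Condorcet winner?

Kenton

With single-peaked preferences on a line, the Condorcet winner is the candidate closest to the median voter.
The median voter (position 8) is closest to Kenton at 7.
Check: Kenton vs Glendale — voters closer to Kenton: 3 of 5.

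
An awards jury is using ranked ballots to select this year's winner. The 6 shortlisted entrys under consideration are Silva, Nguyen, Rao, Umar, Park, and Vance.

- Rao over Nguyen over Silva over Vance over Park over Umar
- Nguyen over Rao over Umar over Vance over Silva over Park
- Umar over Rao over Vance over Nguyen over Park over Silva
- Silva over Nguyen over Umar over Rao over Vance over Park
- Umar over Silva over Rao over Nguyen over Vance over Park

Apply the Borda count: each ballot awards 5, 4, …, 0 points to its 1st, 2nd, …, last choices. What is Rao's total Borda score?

Borda scores:
  Silva: 3 + 1 + 0 + 5 + 4 = 13
  Nguyen: 4 + 5 + 2 + 4 + 2 = 17
  Rao: 5 + 4 + 4 + 2 + 3 = 18
  Umar: 0 + 3 + 5 + 3 + 5 = 16
  Park: 1 + 0 + 1 + 0 + 0 = 2
  Vance: 2 + 2 + 3 + 1 + 1 = 9

18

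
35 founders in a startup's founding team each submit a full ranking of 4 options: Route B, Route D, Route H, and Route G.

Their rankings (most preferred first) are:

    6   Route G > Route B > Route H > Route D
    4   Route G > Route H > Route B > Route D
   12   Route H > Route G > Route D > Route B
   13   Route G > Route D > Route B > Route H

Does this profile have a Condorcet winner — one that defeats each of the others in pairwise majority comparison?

Head-to-head results (35 voters total):
Route B vs Route D: Route D wins 25–10.
Route B vs Route H: Route B wins 19–16.
Route B vs Route G: Route G wins 35–0.
Route D vs Route H: Route H wins 22–13.
Route D vs Route G: Route G wins 35–0.
Route H vs Route G: Route G wins 23–12.
Route G beats each rival — Route B (35–0), Route D (35–0), Route H (23–12) — so Route G is the Condorcet winner.

Yes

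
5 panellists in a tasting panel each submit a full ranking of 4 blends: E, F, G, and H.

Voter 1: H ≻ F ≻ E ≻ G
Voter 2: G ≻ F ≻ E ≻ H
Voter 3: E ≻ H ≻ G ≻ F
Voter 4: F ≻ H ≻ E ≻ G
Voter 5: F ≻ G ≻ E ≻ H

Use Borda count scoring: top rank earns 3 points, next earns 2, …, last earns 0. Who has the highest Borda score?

Borda scores:
  E: 1 + 1 + 3 + 1 + 1 = 7
  F: 2 + 2 + 0 + 3 + 3 = 10
  G: 0 + 3 + 1 + 0 + 2 = 6
  H: 3 + 0 + 2 + 2 + 0 = 7
F has the highest total.

F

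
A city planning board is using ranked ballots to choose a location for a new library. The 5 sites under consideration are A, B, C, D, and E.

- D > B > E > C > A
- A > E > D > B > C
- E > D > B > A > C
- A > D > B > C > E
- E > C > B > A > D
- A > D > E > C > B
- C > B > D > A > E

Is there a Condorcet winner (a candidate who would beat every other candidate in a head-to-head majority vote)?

Head-to-head results (7 voters total):
A vs B: B wins 4–3.
A vs C: A wins 4–3.
A vs D: A wins 4–3.
A vs E: A wins 4–3.
B vs C: B wins 4–3.
B vs D: D wins 5–2.
B vs E: E wins 4–3.
C vs D: D wins 5–2.
C vs E: E wins 5–2.
D vs E: D wins 4–3.
No candidate beats all others: A beats D beats B beats A, a majority cycle.

No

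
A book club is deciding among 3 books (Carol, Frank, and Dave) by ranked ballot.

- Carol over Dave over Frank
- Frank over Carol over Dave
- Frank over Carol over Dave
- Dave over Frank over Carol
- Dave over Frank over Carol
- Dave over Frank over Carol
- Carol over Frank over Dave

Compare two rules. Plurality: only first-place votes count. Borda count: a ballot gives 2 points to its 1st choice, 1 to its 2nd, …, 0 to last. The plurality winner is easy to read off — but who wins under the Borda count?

Plurality first-place counts: Carol 2, Frank 2, Dave 3 → Dave.
Borda totals: Carol 6, Frank 8, Dave 7 → Frank.

Frank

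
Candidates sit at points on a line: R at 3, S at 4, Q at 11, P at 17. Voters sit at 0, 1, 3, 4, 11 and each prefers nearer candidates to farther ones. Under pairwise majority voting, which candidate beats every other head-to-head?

With single-peaked preferences on a line, the Condorcet winner is the candidate closest to the median voter.
The median voter (position 3) is closest to R at 3.
Check: R vs P — voters closer to R: 4 of 5.

R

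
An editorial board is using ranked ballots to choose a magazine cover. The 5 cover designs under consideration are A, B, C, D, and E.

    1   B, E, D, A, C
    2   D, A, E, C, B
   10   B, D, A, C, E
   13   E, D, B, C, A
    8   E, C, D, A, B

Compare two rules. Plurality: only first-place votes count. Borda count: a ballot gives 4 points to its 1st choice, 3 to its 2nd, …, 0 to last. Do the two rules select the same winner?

No

Plurality first-place counts: A 0, B 11, C 0, D 2, E 21 → E.
Borda totals: A 35, B 70, C 49, D 95, E 91 → D.
The two rules disagree: plurality picks E, Borda picks D.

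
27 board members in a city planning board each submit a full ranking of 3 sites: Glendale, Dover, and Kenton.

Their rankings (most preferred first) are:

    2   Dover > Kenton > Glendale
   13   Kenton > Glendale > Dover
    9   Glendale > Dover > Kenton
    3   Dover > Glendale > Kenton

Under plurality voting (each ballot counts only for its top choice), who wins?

Kenton

First-place vote totals:
  Glendale: 9
  Dover: 5
  Kenton: 13
Kenton has the most first-place votes.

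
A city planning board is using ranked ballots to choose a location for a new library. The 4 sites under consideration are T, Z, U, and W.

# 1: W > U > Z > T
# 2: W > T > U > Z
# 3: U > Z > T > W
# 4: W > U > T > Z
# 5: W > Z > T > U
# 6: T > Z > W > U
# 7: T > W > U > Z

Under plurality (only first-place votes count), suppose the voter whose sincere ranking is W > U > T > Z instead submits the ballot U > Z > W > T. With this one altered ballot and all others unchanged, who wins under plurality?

W

First-place totals with the altered ballot: T 2, Z 0, U 2, W 3.
The winner is unchanged: still W.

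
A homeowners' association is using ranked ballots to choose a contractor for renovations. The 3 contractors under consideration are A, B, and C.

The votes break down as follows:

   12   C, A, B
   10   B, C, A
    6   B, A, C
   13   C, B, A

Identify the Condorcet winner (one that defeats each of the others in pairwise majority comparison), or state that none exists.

Head-to-head results (41 voters total):
A vs B: B wins 29–12.
A vs C: C wins 35–6.
B vs C: C wins 25–16.
C beats each rival — A (35–6), B (25–16) — so C is the Condorcet winner.

C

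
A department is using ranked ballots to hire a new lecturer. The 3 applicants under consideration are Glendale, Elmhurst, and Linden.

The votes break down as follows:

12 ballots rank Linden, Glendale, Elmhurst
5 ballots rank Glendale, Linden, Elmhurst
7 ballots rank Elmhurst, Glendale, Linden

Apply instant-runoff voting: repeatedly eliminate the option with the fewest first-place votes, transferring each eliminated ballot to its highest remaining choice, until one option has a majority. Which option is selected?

Linden

Round 1: Linden 12, Elmhurst 7, Glendale 5. Glendale has the fewest and is eliminated.
Round 2: Linden 17, Elmhurst 7. Linden has a majority.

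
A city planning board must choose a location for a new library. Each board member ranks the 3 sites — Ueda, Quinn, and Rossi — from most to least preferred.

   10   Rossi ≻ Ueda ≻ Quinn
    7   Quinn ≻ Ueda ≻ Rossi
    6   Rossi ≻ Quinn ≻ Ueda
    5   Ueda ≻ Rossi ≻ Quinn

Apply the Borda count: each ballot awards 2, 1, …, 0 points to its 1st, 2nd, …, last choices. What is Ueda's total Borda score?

27

Borda scores:
  Ueda: 10·1 + 7·1 + 6·0 + 5·2 = 27
  Quinn: 10·0 + 7·2 + 6·1 + 5·0 = 20
  Rossi: 10·2 + 7·0 + 6·2 + 5·1 = 37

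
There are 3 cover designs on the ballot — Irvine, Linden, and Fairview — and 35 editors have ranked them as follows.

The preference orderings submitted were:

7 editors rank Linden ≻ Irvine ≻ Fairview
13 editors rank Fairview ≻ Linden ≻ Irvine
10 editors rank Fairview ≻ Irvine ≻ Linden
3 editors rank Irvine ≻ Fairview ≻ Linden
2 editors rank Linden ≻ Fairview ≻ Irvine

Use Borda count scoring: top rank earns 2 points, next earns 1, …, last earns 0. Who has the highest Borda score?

Fairview

Borda scores:
  Irvine: 7·1 + 13·0 + 10·1 + 3·2 + 2·0 = 23
  Linden: 7·2 + 13·1 + 10·0 + 3·0 + 2·2 = 31
  Fairview: 7·0 + 13·2 + 10·2 + 3·1 + 2·1 = 51
Fairview has the highest total.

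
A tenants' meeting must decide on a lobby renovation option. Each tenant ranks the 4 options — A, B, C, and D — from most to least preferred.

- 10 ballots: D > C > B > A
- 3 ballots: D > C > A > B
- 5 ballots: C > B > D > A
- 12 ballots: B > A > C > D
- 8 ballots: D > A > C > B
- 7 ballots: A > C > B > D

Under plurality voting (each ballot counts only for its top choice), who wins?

First-place vote totals:
  A: 7
  B: 12
  C: 5
  D: 21
D has the most first-place votes.

D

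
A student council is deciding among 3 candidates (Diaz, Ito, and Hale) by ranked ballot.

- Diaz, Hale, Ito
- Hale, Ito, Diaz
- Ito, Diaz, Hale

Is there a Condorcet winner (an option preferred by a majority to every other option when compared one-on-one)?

No

Head-to-head results (3 voters total):
Diaz vs Ito: Ito wins 2–1.
Diaz vs Hale: Diaz wins 2–1.
Ito vs Hale: Hale wins 2–1.
No candidate beats all others: Diaz beats Hale beats Ito beats Diaz, a majority cycle.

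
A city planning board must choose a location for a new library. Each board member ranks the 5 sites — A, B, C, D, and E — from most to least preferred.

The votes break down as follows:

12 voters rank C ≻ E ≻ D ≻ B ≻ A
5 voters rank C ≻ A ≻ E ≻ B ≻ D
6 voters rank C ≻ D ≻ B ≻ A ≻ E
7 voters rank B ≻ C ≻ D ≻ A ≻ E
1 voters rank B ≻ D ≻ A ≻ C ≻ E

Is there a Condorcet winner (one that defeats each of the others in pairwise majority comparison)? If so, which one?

C

Head-to-head results (31 voters total):
A vs B: B wins 26–5.
A vs C: C wins 30–1.
A vs D: D wins 26–5.
A vs E: A wins 19–12.
B vs C: C wins 23–8.
B vs D: D wins 18–13.
B vs E: E wins 17–14.
C vs D: C wins 30–1.
C vs E: C wins 31–0.
D vs E: E wins 17–14.
C beats each rival — A (30–1), B (23–8), D (30–1), E (31–0) — so C is the Condorcet winner.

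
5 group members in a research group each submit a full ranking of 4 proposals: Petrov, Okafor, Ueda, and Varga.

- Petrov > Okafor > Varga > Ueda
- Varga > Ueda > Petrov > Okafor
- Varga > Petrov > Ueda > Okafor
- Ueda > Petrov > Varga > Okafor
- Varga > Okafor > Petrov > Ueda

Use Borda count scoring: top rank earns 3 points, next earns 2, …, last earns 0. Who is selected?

Varga

Borda scores:
  Petrov: 3 + 1 + 2 + 2 + 1 = 9
  Okafor: 2 + 0 + 0 + 0 + 2 = 4
  Ueda: 0 + 2 + 1 + 3 + 0 = 6
  Varga: 1 + 3 + 3 + 1 + 3 = 11
Varga has the highest total.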